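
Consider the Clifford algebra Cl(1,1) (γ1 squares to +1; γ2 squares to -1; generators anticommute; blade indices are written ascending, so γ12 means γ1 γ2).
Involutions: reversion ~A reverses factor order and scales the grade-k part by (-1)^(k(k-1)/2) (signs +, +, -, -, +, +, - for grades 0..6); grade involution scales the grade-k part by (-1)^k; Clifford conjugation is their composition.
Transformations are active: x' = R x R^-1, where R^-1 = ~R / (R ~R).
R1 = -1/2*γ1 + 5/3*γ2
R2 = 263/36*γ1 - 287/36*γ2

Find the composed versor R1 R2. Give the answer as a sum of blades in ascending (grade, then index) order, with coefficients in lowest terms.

Distribute over the terms of R1 (each basis-blade product reordered to ascending indices, repeated generators contracted through their squares):
(-1/2*γ1) R2 = -263/72 + 287/72*γ12
(5/3*γ2) R2 = 1435/108 - 1315/108*γ12
Summing the partial products and collecting blades:
Answer: 2081/216 - 1769/216*γ12


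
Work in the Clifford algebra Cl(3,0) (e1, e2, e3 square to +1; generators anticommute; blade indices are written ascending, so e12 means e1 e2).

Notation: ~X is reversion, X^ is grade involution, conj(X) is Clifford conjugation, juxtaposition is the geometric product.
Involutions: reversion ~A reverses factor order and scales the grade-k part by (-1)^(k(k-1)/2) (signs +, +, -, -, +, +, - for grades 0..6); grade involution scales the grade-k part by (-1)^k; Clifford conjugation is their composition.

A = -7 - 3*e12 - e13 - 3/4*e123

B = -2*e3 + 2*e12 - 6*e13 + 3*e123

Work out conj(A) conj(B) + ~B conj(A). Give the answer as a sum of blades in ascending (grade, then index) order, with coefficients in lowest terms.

first term: 9/4 + 2*e1 - 3/2*e2 - 49/2*e3 + 25/2*e12 - 42*e13 - 20*e23 - 15*e123
second term: -9/4 + 2*e1 - 15/2*e2 + 43/2*e3 + 31/2*e12 - 42*e13 + 20*e23 + 15*e123
Answer: 4*e1 - 9*e2 - 3*e3 + 28*e12 - 84*e13


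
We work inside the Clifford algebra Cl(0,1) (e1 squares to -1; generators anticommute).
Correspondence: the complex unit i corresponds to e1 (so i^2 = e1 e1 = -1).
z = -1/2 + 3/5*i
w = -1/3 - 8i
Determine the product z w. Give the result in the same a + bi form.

In blades: z = -1/2 + 3/5*e1, w = -1/3 - 8*e1.
Distribute z over w term by term (generator squares from the signature, products reordered to ascending indices): (-1/2)*w = 1/6 + 4*e1; (3/5*e1)*w = 24/5 - 1/5*e1.
Sum: 149/30 + 19/5*e1; translating back through the correspondence:
Answer: 149/30 + 19/5*i


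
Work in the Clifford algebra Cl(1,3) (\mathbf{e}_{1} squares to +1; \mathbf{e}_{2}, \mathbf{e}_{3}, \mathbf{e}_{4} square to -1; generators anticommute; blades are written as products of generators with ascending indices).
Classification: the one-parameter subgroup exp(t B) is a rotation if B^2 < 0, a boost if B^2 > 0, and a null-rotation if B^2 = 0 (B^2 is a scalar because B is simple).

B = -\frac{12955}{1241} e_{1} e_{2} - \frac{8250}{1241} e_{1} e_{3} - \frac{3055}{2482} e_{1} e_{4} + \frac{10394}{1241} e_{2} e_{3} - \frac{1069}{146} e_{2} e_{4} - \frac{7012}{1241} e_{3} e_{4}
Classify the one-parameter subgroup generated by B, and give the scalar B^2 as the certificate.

B^2 term by term: the squares give (-\frac{12955}{1241})^2*(e_{1} e_{2})^2 + (-\frac{8250}{1241})^2*(e_{1} e_{3})^2 + (-\frac{3055}{2482})^2*(e_{1} e_{4})^2 + (\frac{10394}{1241})^2*(e_{2} e_{3})^2 + (-\frac{1069}{146})^2*(e_{2} e_{4})^2 + (-\frac{7012}{1241})^2*(e_{3} e_{4})^2 = \frac{167832025}{1540081}*(+1) + \frac{68062500}{1540081}*(+1) + \frac{9333025}{6160324}*(+1) + \frac{108035236}{1540081}*(-1) + \frac{1142761}{21316}*(-1) + \frac{49168144}{1540081}*(-1) = -1 (each basis 2-blade squares to minus the product of its generators' squares); cross terms between blades sharing an index anticommute and cancel; the commuting (index-disjoint) pairs give grade-4 terms 2*c*c'*(blade product), which cancel blade by blade — e_{1} e_{2} e_{3} e_{4}: \frac{181680920}{1540081} - \frac{8819250}{90593} - \frac{31753670}{1540081} = 0 — confirming B is simple. So B^2 = -1.
Answer: rotation, certificate B^2 = -1. Key observation: B^2 = -1 is a conjugation invariant, so its sign decides the class regardless of the surface form of B.


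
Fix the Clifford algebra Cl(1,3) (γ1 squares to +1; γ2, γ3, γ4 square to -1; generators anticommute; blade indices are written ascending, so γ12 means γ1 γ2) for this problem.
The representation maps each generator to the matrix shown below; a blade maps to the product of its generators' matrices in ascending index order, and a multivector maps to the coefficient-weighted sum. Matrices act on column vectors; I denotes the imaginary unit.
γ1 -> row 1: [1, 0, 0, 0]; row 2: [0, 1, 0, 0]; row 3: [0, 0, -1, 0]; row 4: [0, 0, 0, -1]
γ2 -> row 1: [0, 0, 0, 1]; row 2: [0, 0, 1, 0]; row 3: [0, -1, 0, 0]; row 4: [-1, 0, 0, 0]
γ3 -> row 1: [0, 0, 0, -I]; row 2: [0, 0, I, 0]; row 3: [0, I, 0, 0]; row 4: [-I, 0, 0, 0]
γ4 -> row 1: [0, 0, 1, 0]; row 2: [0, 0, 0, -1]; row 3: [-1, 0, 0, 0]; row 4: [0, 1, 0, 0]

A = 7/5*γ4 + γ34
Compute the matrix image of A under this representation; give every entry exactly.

Bivector images (products of the table entries): rho(γ34) = rho(γ3)rho(γ4) = row 1: [0, -I, 0, 0]; row 2: [-I, 0, 0, 0]; row 3: [0, 0, 0, -I]; row 4: [0, 0, -I, 0].
M = (7/5)*rho(γ4) + (1)*rho(γ34), summed entrywise:
Answer: row 1: [0, -I, 7/5, 0]; row 2: [-I, 0, 0, -7/5]; row 3: [-7/5, 0, 0, -I]; row 4: [0, 7/5, -I, 0]


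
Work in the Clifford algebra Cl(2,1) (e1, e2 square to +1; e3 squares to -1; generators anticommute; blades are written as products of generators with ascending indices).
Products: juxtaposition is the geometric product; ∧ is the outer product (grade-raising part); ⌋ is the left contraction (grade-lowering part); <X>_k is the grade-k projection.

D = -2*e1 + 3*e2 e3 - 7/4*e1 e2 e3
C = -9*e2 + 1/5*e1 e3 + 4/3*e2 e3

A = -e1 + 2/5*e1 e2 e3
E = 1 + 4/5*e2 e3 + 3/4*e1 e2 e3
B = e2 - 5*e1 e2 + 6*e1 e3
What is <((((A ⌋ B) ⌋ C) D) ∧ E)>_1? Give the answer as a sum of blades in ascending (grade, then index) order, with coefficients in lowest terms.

step 1: 5*e2 - 6*e3
step 2: -45 - 6/5*e1 - 8*e2 + 20/3*e3
step 3: 12/5 + 90*e1 + 20*e2 - 24*e3 - 13/3*e1 e2 - 2/3*e1 e3 - 1329/10*e2 e3 + 1503/20*e1 e2 e3
step 4: 12/5 + 90*e1 + 20*e2 - 24*e3 - 13/3*e1 e2 - 2/3*e1 e3 - 6549/50*e2 e3 + 2979/20*e1 e2 e3
step 5: 90*e1 + 20*e2 - 24*e3
Answer: 90*e1 + 20*e2 - 24*e3


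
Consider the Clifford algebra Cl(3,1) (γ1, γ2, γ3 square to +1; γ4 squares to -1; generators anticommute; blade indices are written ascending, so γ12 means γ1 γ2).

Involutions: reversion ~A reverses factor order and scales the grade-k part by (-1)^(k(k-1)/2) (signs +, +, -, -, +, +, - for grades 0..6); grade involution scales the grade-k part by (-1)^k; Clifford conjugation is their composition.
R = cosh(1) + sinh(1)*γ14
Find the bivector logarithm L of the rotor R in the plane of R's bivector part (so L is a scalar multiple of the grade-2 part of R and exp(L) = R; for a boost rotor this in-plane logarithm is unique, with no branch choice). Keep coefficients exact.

The scalar part of R is cosh(1), so cosh pins the rapidity up to sign — the sign comes from the bivector part; dividing that part by sinh of the rapidity yields the plane, and the in-plane L = rapidity * plane is unique because the two sign choices cancel.
Concretely: cosh(rapidity) = cosh(1) gives rapidity = ±1, and since rapidity/sinh(rapidity) is even the sign is immaterial: L = (rapidity/sinh(rapidity)) * <R>_2 = (1/sinh(1)) * <R>_2.
Answer: γ14


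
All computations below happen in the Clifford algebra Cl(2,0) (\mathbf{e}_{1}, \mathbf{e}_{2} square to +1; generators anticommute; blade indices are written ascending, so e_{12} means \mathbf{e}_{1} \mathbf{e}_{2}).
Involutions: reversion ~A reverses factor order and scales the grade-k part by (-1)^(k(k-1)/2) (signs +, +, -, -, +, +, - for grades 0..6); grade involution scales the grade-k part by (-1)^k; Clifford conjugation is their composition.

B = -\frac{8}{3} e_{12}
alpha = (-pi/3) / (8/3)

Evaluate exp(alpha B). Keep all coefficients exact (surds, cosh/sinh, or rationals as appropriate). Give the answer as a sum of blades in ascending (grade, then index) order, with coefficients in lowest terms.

B^2 = (-\frac{8}{3})^2*(e_{12})^2 = \frac{64}{9}*(-1) = -\frac{64}{9} (a basis 2-blade squares to minus the product of its generators' squares).
B^2 = -\frac{64}{9} — since the square is negative, the closed form is circular: l = \frac{8}{3}, alpha*l = - \frac{\pi}{3}, so exp(alpha B) = cos(- \frac{\pi}{3}) + (sin(- \frac{\pi}{3})/(\frac{8}{3}))*B = \frac{1}{2} + (- \frac{3 \sqrt{3}}{16})*B.
Answer: \frac{1}{2} + \frac{\sqrt{3}}{2} e_{12}


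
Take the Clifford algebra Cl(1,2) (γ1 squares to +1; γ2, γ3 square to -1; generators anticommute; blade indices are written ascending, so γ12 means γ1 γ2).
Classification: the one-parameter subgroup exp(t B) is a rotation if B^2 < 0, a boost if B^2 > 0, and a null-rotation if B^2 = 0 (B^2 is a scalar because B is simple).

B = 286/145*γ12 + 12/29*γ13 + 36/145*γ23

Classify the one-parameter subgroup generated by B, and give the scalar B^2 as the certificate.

B^2 term by term: the squares give (286/145)^2*(γ12)^2 + (12/29)^2*(γ13)^2 + (36/145)^2*(γ23)^2 = 81796/21025*(+1) + 144/841*(+1) + 1296/21025*(-1) = 4 (each basis 2-blade squares to minus the product of its generators' squares); cross terms between blades sharing an index anticommute and cancel. So B^2 = 4.
Answer: boost, certificate B^2 = 4. B^2 = 4 is basis-independent, so its sign is the whole story.


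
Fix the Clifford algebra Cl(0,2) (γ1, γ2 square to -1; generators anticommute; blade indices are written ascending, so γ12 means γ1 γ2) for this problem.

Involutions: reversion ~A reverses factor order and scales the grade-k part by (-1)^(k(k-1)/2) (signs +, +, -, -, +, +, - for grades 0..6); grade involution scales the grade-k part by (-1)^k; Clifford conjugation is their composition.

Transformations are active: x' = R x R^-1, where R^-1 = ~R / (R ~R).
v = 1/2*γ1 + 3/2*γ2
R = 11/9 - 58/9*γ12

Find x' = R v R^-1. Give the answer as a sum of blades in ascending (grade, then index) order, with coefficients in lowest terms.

~R = 11/9 + 58/9*γ12, and R ~R = 3485/81, so R^-1 = ~R / (3485/81).
R v = 185/18*γ1 - 25/18*γ2
Answer: 117/1394*γ1 - 2201/1394*γ2


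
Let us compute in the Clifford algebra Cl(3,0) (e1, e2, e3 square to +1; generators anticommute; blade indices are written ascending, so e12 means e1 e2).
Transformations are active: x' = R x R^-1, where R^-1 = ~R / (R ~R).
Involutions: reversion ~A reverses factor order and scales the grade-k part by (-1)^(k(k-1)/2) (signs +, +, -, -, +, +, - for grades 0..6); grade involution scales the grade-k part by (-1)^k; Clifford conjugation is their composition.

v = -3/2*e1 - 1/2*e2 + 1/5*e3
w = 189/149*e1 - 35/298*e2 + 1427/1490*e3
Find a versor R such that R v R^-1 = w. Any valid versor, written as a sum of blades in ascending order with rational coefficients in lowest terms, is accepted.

The midline construction: v and w both square to 127/50, so reflecting in their sum -69/298*e1 - 92/149*e2 + 345/298*e3 exchanges them.
Answer: -69/298*e1 - 92/149*e2 + 345/298*e3


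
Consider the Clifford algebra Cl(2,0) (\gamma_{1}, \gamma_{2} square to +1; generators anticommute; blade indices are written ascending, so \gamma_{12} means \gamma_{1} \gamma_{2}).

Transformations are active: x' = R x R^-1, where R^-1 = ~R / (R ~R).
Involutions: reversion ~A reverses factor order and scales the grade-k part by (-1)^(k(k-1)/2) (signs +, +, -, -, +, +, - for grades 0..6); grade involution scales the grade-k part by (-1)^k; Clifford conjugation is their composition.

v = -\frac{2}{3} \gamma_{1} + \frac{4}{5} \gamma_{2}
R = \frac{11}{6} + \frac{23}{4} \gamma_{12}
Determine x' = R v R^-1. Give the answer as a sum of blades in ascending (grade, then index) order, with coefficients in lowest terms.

~R = \frac{11}{6} - \frac{23}{4} \gamma_{12}, and R ~R = \frac{5245}{144}, so R^-1 = ~R / (\frac{5245}{144}).
R v = \frac{152}{45} \gamma_{1} + \frac{53}{10} \gamma_{2}
Answer: \frac{79202}{78675} \gamma_{1} - \frac{6988}{26225} \gamma_{2}


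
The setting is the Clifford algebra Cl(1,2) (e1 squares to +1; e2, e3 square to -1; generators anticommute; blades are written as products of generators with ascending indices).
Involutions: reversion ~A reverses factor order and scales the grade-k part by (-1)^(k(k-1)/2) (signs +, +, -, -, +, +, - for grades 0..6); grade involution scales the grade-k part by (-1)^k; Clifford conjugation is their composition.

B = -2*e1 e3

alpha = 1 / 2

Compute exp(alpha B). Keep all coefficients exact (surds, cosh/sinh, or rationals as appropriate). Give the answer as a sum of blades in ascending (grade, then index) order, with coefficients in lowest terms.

B^2 = (-2)^2*(e1 e3)^2 = 4*(+1) = 4 (a basis 2-blade squares to minus the product of its generators' squares).
B^2 = 4 — a positive square means the series sums to a boost: l = 2, alpha*l = 1, so exp(alpha B) = cosh(1) + (sinh(1)/2)*B = cosh(1) + (sinh(1)/2)*B.
Answer: cosh(1) - sinh(1)*e1 e3


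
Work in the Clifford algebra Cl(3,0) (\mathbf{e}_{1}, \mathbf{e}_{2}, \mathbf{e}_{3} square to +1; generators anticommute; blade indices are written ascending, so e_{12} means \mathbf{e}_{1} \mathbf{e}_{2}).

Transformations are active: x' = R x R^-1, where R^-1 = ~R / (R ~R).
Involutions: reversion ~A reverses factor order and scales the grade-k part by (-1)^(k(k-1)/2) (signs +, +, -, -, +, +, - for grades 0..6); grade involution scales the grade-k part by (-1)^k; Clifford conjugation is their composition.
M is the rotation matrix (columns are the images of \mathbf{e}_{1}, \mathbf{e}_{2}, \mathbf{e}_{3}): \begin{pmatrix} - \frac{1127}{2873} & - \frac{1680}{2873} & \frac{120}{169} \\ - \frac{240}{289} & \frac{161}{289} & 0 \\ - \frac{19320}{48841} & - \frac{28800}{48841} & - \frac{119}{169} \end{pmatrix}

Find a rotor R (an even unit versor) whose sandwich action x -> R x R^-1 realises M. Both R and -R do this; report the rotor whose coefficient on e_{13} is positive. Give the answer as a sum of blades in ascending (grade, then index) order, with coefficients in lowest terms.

Method: write R = a + b12*e_{12} + b13*e_{13} + b23*e_{23} with a^2 + b12^2 + b13^2 + b23^2 = 1 (so R^-1 = ~R). Expanding the columns R e_j ~R gives tr M = 4a^2 - 1 and, from the antisymmetric part, M21 - M12 = -4a*b12, M13 - M31 = 4a*b13, M32 - M23 = -4a*b23.
Here tr M = -\frac{26341}{48841}, so a^2 = (1 + tr M)/4 = \frac{5625}{48841} and a = ±\frac{75}{221}. Taking a = \frac{75}{221}: M21 - M12 = -\frac{12000}{48841}, M13 - M31 = \frac{54000}{48841}, M32 - M23 = -\frac{28800}{48841}, giving b12 = \frac{40}{221}, b13 = \frac{180}{221}, b23 = \frac{96}{221}, i.e. R = \frac{75}{221} + \frac{40}{221} e_{12} + \frac{180}{221} e_{13} + \frac{96}{221} e_{23}.
Its e_{13} coefficient is already positive.
Answer: \frac{75}{221} + \frac{40}{221} e_{12} + \frac{180}{221} e_{13} + \frac{96}{221} e_{23}. Recall the cover is two-to-one: with M of trace -\frac{26341}{48841}, both preimages act alike, and the stated e_{13} sign chooses the sheet.


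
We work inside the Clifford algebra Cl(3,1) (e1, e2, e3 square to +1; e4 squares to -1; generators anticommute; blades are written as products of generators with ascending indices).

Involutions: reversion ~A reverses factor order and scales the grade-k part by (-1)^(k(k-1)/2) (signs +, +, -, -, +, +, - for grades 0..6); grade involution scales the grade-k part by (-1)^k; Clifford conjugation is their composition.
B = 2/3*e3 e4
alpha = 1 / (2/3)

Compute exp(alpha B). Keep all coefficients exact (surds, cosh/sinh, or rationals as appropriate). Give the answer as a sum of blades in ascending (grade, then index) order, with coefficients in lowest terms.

B^2 = (2/3)^2*(e3 e4)^2 = 4/9*(+1) = 4/9 (a basis 2-blade squares to minus the product of its generators' squares).
B^2 = 4/9 — the series telescopes hyperbolically here: l = 2/3, alpha*l = 1, so exp(alpha B) = cosh(1) + (sinh(1)/(2/3))*B = cosh(1) + (3*sinh(1)/2)*B.
Answer: cosh(1) + sinh(1)*e3 e4


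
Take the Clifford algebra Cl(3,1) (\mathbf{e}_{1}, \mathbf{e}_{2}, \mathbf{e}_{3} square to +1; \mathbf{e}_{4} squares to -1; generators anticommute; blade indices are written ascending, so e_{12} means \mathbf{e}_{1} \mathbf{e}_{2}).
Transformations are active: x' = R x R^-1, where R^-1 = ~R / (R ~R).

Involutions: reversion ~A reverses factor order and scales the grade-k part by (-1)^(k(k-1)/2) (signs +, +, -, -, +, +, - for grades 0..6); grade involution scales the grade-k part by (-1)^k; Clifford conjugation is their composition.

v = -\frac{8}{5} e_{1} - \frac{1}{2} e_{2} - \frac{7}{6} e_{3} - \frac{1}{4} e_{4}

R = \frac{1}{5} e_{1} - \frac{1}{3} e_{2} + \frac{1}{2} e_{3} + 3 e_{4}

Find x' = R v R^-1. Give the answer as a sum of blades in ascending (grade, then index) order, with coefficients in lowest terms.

~R = \frac{1}{5} e_{1} - \frac{1}{3} e_{2} + \frac{1}{2} e_{3} + 3 e_{4}, and R ~R = -\frac{7739}{900}, so R^-1 = ~R / (-\frac{7739}{900}).
R v = \frac{1}{75} - \frac{19}{30} e_{12} + \frac{17}{30} e_{13} + \frac{19}{4} e_{14} + \frac{23}{36} e_{23} + \frac{19}{12} e_{24} + \frac{27}{8} e_{34}
Answer: \frac{61888}{38695} e_{1} + \frac{7755}{15478} e_{2} + \frac{54101}{46434} e_{3} + \frac{7451}{30956} e_{4}


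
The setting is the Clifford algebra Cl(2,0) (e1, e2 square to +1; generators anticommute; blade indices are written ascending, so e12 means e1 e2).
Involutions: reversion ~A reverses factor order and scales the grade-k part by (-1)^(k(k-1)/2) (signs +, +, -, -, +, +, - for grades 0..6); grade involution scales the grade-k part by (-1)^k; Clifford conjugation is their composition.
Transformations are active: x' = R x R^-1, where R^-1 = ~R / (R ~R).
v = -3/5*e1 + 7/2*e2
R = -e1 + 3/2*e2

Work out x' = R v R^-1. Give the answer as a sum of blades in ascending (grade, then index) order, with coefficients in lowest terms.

~R = -e1 + 3/2*e2, and R ~R = 13/4, so R^-1 = ~R / (13/4).
R v = 117/20 - 13/5*e12
Answer: -3*e1 + 19/10*e2


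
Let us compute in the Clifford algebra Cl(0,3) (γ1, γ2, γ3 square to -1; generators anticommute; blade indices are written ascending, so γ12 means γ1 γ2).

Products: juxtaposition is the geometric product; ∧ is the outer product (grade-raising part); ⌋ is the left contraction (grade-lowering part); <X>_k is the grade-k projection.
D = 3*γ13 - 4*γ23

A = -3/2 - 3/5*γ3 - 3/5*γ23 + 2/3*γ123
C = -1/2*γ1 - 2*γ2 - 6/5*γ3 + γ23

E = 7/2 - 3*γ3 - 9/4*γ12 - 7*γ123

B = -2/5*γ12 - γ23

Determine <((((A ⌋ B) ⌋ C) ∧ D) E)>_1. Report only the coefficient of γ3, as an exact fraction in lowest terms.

step 1: -3/5 + 3/5*γ2 + 3/5*γ12 + 3/2*γ23
step 2: -3/10 + 3/10*γ1 + 6/5*γ2 + 3/25*γ3 - 3/5*γ23
step 3: -9/10*γ13 + 6/5*γ23 - 24/5*γ123
step 4: 168/5 + 57/10*γ1 + 99/10*γ2 - 54/5*γ3 - 72/5*γ12 - 117/20*γ13 + 87/40*γ23 - 84/5*γ123
step 5: 57/10*γ1 + 99/10*γ2 - 54/5*γ3
Answer: -54/5


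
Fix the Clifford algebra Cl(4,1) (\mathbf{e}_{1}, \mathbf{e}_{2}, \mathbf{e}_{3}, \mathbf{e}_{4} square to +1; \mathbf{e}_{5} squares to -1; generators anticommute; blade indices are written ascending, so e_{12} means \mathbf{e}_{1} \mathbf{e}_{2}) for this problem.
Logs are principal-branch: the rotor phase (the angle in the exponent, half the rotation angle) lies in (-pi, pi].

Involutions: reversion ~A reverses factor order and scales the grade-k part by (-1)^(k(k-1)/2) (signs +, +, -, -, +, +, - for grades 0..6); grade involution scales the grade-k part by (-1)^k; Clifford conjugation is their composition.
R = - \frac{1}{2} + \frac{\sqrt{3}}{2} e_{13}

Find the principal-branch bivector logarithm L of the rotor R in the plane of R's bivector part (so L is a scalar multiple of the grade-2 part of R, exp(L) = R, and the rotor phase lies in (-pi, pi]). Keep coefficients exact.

The scalar part of R is - \frac{1}{2}, and that scalar determines the rotor phase on the principal branch; recovering the unit plane as bivector-part over sine of the phase gives L = phase * plane.
Concretely: cos(phase) = - \frac{1}{2} gives phase = ±\frac{2 \pi}{3}, and since phase/sin(phase) is even the sign is immaterial: L = (phase/sin(phase)) * <R>_2 = (\frac{4 \sqrt{3} \pi}{9}) * <R>_2.
Answer: \frac{2 \pi}{3} e_{13}


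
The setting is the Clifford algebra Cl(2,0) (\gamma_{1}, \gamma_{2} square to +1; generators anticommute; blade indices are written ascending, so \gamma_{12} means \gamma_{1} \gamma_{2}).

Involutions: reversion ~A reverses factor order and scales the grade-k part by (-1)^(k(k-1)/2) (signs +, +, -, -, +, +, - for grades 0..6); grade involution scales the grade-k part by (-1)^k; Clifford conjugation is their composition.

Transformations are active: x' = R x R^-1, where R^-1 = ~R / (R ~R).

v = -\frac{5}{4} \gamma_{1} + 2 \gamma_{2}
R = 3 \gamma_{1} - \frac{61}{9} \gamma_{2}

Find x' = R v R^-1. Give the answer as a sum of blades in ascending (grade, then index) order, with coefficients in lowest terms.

~R = 3 \gamma_{1} - \frac{61}{9} \gamma_{2}, and R ~R = \frac{4450}{81}, so R^-1 = ~R / (\frac{4450}{81}).
R v = -\frac{623}{36} - \frac{89}{36} \gamma_{12}
Answer: -\frac{16}{25} \gamma_{1} + \frac{227}{100} \gamma_{2}


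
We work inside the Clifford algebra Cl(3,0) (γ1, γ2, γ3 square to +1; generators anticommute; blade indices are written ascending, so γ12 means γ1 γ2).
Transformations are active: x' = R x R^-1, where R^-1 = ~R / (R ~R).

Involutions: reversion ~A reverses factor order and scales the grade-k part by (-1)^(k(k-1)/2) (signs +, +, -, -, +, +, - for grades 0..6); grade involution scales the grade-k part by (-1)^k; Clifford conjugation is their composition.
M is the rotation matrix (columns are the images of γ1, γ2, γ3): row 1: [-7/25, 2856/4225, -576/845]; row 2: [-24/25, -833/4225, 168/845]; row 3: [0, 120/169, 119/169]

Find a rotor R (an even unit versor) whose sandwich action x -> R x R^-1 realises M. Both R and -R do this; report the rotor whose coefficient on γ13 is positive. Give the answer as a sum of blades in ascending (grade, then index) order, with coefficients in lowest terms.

Method: write R = a + b12*γ12 + b13*γ13 + b23*γ23 with a^2 + b12^2 + b13^2 + b23^2 = 1 (so R^-1 = ~R). Expanding the columns R e_j ~R gives tr M = 4a^2 - 1 and, from the antisymmetric part, M21 - M12 = -4a*b12, M13 - M31 = 4a*b13, M32 - M23 = -4a*b23.
Here tr M = 959/4225, so a^2 = (1 + tr M)/4 = 1296/4225 and a = ±36/65. Taking a = 36/65: M21 - M12 = -6912/4225, M13 - M31 = -576/845, M32 - M23 = 432/845, giving b12 = 48/65, b13 = -4/13, b23 = -3/13, i.e. R = 36/65 + 48/65*γ12 - 4/13*γ13 - 3/13*γ23.
Its γ13 coefficient is negative, so report the other preimage -R.
Answer: -36/65 - 48/65*γ12 + 4/13*γ13 + 3/13*γ23. Sheet selection: the two-to-one cover makes ±R indistinguishable at the matrix level (trace 959/4225), so uniqueness comes from the required sign on γ13.


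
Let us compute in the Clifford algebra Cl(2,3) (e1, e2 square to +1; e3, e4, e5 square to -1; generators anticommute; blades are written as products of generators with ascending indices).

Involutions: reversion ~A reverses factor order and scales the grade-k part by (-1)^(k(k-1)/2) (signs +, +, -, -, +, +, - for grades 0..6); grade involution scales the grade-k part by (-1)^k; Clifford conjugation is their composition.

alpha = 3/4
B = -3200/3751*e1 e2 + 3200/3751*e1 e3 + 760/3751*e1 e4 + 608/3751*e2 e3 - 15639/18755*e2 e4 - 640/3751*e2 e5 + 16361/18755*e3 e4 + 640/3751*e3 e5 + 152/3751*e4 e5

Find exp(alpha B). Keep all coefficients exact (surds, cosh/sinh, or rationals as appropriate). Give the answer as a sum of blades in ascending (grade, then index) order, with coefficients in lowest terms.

B^2 term by term: the squares give (-3200/3751)^2*(e1 e2)^2 + (3200/3751)^2*(e1 e3)^2 + (760/3751)^2*(e1 e4)^2 + (608/3751)^2*(e2 e3)^2 + (-15639/18755)^2*(e2 e4)^2 + (-640/3751)^2*(e2 e5)^2 + (16361/18755)^2*(e3 e4)^2 + (640/3751)^2*(e3 e5)^2 + (152/3751)^2*(e4 e5)^2 = 10240000/14070001*(-1) + 10240000/14070001*(+1) + 577600/14070001*(+1) + 369664/14070001*(+1) + 244578321/351750025*(+1) + 409600/14070001*(+1) + 267682321/351750025*(-1) + 409600/14070001*(-1) + 23104/14070001*(-1) = 0 (each basis 2-blade squares to minus the product of its generators' squares); cross terms between blades sharing an index anticommute and cancel; the commuting (index-disjoint) pairs give grade-4 terms 2*c*c'*(blade product), which cancel blade by blade — e1 e2 e3 e4: -20942080/14070001 + 20017920/14070001 + 924160/14070001 = 0; e1 e2 e3 e5: -4096000/14070001 + 4096000/14070001 = 0; e1 e2 e4 e5: -972800/14070001 + 972800/14070001 = 0; e1 e3 e4 e5: 972800/14070001 - 972800/14070001 = 0; e2 e3 e4 e5: 184832/14070001 + 4003584/14070001 - 4188416/14070001 = 0 — confirming B is simple. So B^2 = 0.
B^2 = 0, hence only two terms survive: exp(alpha B) = 1 + alpha B (parabolic case).
Answer: 1 - 2400/3751*e1 e2 + 2400/3751*e1 e3 + 570/3751*e1 e4 + 456/3751*e2 e3 - 46917/75020*e2 e4 - 480/3751*e2 e5 + 49083/75020*e3 e4 + 480/3751*e3 e5 + 114/3751*e4 e5


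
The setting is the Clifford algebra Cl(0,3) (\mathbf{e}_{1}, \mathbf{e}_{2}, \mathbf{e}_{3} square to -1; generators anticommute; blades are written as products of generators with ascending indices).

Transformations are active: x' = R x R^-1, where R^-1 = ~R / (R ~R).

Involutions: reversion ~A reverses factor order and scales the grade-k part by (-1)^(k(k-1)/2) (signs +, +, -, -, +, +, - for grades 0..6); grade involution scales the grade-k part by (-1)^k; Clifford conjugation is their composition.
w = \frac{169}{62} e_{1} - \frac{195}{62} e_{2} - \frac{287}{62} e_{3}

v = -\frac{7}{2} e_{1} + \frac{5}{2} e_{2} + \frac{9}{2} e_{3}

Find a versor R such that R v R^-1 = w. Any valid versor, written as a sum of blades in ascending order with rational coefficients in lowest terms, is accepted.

Why this works: both vectors square to -\frac{155}{4}, so q(v) = q(w) and R = v + w = -\frac{24}{31} e_{1} - \frac{20}{31} e_{2} - \frac{4}{31} e_{3} carries v to w — its own direction survives, the complement (v - w)/2 flips.
Answer: -\frac{24}{31} e_{1} - \frac{20}{31} e_{2} - \frac{4}{31} e_{3}


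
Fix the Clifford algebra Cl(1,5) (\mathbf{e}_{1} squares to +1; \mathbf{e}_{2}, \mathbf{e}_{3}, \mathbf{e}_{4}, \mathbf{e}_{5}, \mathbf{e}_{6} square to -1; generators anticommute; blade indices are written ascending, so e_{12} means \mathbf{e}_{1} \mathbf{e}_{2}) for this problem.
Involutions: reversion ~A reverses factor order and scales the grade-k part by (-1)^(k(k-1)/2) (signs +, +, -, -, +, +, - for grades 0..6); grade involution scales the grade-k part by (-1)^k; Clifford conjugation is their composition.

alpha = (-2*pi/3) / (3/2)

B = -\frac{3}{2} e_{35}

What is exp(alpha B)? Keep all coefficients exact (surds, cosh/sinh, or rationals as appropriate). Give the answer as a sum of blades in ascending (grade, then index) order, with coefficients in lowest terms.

B^2 = (-\frac{3}{2})^2*(e_{35})^2 = \frac{9}{4}*(-1) = -\frac{9}{4} (a basis 2-blade squares to minus the product of its generators' squares).
B^2 = -\frac{9}{4} — the series telescopes trigonometrically here: l = \frac{3}{2}, alpha*l = - \frac{2 \pi}{3}, so exp(alpha B) = cos(- \frac{2 \pi}{3}) + (sin(- \frac{2 \pi}{3})/(\frac{3}{2}))*B = - \frac{1}{2} + (- \frac{\sqrt{3}}{3})*B.
Answer: - \frac{1}{2} + \frac{\sqrt{3}}{2} e_{35}


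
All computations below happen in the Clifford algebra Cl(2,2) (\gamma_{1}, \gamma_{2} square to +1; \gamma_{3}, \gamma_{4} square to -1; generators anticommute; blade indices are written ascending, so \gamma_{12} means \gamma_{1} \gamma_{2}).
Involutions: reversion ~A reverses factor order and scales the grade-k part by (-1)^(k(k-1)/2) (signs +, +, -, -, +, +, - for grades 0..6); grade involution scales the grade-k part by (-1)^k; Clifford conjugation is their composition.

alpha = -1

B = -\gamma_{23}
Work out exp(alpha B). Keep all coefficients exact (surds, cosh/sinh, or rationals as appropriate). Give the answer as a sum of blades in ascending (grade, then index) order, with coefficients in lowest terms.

B^2 = (-1)^2*(\gamma_{23})^2 = 1*(+1) = 1 (a basis 2-blade squares to minus the product of its generators' squares).
B^2 = 1 — hyperbolic case — the even/odd split gives cosh and sinh: l = 1, alpha*l = -1, so exp(alpha B) = cosh(-1) + (sinh(-1)/1)*B = \cosh{\left(1 \right)} + (- \sinh{\left(1 \right)})*B.
Answer: \cosh{\left(1 \right)} + \sinh{\left(1 \right)} \gamma_{23}


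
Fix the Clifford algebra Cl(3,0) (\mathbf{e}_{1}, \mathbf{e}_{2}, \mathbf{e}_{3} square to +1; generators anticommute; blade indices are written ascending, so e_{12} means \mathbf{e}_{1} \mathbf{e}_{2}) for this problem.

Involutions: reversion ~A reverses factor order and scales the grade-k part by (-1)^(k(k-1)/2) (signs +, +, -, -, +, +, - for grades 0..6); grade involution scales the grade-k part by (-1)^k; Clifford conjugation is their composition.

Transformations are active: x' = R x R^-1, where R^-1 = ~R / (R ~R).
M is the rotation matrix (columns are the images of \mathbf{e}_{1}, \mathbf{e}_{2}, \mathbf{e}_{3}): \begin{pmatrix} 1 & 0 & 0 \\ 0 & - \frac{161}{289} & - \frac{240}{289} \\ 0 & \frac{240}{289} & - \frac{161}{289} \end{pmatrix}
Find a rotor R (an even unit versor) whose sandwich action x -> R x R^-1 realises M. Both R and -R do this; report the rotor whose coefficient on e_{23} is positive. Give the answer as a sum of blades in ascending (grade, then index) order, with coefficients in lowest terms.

Method: write R = a + b12*e_{12} + b13*e_{13} + b23*e_{23} with a^2 + b12^2 + b13^2 + b23^2 = 1 (so R^-1 = ~R). Expanding the columns R e_j ~R gives tr M = 4a^2 - 1 and, from the antisymmetric part, M21 - M12 = -4a*b12, M13 - M31 = 4a*b13, M32 - M23 = -4a*b23.
Here tr M = -\frac{33}{289}, so a^2 = (1 + tr M)/4 = \frac{64}{289} and a = ±\frac{8}{17}. Taking a = \frac{8}{17}: M21 - M12 = 0, M13 - M31 = 0, M32 - M23 = \frac{480}{289}, giving b12 = 0, b13 = 0, b23 = -\frac{15}{17}, i.e. R = \frac{8}{17} - \frac{15}{17} e_{23}.
Its e_{23} coefficient is negative, so report the other preimage -R.
Answer: -\frac{8}{17} + \frac{15}{17} e_{23}. Sheet selection: the two-to-one cover makes ±R indistinguishable at the matrix level (trace -\frac{33}{289}), so uniqueness comes from the required sign on e_{23}.


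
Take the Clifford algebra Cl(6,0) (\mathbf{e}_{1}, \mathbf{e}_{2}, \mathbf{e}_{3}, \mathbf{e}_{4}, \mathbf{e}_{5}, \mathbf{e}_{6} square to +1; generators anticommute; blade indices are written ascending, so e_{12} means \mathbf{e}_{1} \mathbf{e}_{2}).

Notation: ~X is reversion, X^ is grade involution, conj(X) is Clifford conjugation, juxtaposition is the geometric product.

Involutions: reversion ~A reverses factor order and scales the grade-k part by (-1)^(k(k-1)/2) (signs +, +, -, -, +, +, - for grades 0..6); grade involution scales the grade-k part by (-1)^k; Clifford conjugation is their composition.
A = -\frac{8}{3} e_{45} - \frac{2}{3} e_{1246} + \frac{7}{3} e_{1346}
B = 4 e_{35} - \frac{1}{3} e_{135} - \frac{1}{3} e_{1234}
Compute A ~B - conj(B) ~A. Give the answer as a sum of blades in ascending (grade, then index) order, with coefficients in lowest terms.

first term: \frac{7}{9} e_{26} + \frac{32}{3} e_{34} + \frac{2}{9} e_{36} - \frac{8}{9} e_{134} + \frac{7}{9} e_{456} - \frac{8}{9} e_{1235} + \frac{28}{3} e_{1456} - \frac{2}{9} e_{23456} - \frac{8}{3} e_{123456}
second term: -\frac{7}{9} e_{26} + \frac{32}{3} e_{34} - \frac{2}{9} e_{36} + \frac{8}{9} e_{134} - \frac{7}{9} e_{456} - \frac{8}{9} e_{1235} - \frac{28}{3} e_{1456} - \frac{2}{9} e_{23456} - \frac{8}{3} e_{123456}
Answer: \frac{14}{9} e_{26} + \frac{4}{9} e_{36} - \frac{16}{9} e_{134} + \frac{14}{9} e_{456} + \frac{56}{3} e_{1456}


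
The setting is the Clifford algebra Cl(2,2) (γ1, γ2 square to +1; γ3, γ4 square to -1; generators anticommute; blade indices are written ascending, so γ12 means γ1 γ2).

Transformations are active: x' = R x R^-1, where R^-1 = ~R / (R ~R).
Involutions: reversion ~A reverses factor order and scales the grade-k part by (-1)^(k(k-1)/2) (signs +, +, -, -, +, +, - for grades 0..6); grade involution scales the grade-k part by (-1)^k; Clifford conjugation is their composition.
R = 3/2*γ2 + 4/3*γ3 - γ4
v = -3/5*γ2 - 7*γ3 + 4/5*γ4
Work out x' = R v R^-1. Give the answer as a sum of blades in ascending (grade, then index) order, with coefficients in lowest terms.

~R = 3/2*γ2 + 4/3*γ3 - γ4, and R ~R = -19/36, so R^-1 = ~R / (-19/36).
R v = 277/30 - 97/10*γ23 + 3/5*γ24 - 89/15*γ34
Answer: -4929/95*γ2 - 3767/95*γ3 + 3248/95*γ4


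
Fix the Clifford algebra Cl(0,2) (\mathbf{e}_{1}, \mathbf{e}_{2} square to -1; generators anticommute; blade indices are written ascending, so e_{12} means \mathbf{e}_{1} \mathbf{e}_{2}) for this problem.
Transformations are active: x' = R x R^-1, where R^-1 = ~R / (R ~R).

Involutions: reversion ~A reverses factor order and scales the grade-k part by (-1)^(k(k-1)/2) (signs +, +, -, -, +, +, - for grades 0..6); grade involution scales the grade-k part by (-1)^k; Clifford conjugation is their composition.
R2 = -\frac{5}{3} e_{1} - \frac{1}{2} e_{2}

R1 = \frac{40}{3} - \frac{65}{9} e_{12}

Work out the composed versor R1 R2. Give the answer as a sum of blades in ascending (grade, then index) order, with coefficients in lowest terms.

Distribute over the terms of R1 (each basis-blade product reordered to ascending indices, repeated generators contracted through their squares):
(\frac{40}{3}) R2 = -\frac{200}{9} e_{1} - \frac{20}{3} e_{2}
(-\frac{65}{9} e_{12}) R2 = -\frac{65}{18} e_{1} + \frac{325}{27} e_{2}
Summing the partial products and collecting blades:
Answer: -\frac{155}{6} e_{1} + \frac{145}{27} e_{2}


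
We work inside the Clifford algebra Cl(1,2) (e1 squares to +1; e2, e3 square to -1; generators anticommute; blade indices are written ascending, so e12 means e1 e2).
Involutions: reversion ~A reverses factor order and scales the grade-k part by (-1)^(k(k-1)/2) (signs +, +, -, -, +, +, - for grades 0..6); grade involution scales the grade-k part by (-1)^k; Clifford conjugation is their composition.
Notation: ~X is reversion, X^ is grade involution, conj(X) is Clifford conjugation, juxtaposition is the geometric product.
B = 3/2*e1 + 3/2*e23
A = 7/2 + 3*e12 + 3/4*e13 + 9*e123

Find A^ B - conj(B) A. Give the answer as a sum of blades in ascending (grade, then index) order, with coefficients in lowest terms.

first term: 75/4*e1 - 9/2*e2 - 9/8*e3 + 9/8*e12 - 9/2*e13 - 33/4*e23
second term: 33/4*e1 - 9/2*e2 - 9/8*e3 + 9/8*e12 - 9/2*e13 - 75/4*e23
Answer: 21/2*e1 + 21/2*e23


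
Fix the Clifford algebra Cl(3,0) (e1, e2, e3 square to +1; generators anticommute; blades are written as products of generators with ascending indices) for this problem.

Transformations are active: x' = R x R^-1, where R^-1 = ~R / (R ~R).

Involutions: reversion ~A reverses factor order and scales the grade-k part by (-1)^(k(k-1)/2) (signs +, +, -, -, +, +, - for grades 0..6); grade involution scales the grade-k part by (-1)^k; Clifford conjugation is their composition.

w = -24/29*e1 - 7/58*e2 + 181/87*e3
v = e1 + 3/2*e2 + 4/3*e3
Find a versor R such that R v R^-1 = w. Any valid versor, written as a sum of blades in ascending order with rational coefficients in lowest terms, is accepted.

Since q(v) = q(w) = 181/36, the sum R = v + w = 5/29*e1 + 40/29*e2 + 99/29*e3 does the job whenever invertible.
Answer: 5/29*e1 + 40/29*e2 + 99/29*e3


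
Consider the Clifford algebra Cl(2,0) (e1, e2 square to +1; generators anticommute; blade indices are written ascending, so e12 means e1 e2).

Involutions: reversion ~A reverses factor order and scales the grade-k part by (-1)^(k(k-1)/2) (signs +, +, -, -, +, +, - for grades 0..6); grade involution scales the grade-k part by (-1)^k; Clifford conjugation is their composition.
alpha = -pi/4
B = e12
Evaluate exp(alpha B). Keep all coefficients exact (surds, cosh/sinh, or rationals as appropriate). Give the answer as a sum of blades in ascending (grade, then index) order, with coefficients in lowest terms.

B^2 = (1)^2*(e12)^2 = 1*(-1) = -1 (a basis 2-blade squares to minus the product of its generators' squares).
B^2 = -1 — circular case — the even/odd split gives cos and sin: l = 1, alpha*l = -pi/4, so exp(alpha B) = cos(-pi/4) + (sin(-pi/4)/1)*B = sqrt(2)/2 + (-sqrt(2)/2)*B.
Answer: sqrt(2)/2 - sqrt(2)/2*e12


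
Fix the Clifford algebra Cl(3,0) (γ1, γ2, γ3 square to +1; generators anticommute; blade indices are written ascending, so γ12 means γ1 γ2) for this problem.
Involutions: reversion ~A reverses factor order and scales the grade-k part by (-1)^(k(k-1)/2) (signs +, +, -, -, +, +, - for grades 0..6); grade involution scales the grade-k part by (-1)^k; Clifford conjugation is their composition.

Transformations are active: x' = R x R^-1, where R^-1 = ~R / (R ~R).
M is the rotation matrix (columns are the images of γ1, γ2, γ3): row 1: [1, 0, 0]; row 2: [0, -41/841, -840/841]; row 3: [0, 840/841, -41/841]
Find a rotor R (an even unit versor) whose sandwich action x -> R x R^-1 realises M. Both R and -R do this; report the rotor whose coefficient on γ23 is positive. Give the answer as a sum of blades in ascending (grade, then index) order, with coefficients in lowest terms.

Method: write R = a + b12*γ12 + b13*γ13 + b23*γ23 with a^2 + b12^2 + b13^2 + b23^2 = 1 (so R^-1 = ~R). Expanding the columns R e_j ~R gives tr M = 4a^2 - 1 and, from the antisymmetric part, M21 - M12 = -4a*b12, M13 - M31 = 4a*b13, M32 - M23 = -4a*b23.
Here tr M = 759/841, so a^2 = (1 + tr M)/4 = 400/841 and a = ±20/29. Taking a = 20/29: M21 - M12 = 0, M13 - M31 = 0, M32 - M23 = 1680/841, giving b12 = 0, b13 = 0, b23 = -21/29, i.e. R = 20/29 - 21/29*γ23.
Its γ23 coefficient is negative, so report the other preimage -R.
Answer: -20/29 + 21/29*γ23. Note: both R and -R realise this M (trace 759/841); the covering map identifies them, and the γ23-coefficient sign is the tie-breaker.


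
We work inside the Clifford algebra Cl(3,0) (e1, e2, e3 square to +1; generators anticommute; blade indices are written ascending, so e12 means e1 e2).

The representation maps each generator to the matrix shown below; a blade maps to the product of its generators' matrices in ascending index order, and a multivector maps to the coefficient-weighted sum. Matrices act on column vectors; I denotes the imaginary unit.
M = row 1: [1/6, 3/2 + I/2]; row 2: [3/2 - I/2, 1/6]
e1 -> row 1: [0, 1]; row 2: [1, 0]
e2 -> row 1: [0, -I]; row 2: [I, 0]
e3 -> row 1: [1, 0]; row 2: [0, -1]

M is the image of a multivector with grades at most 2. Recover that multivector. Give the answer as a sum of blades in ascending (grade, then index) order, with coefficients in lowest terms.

Method: 1, rho(e1), rho(e2), rho(e3) form a trace-orthogonal basis of the 2x2 complex matrices (tr(X Y) = 2 if X = Y, else 0), so M = m0*1 + m1*rho(e1) + m2*rho(e2) + m3*rho(e3) with m0 = tr(M)/2 = 1/6, m1 = tr(M rho(e1))/2 = 3/2, m2 = tr(M rho(e2))/2 = -1/2, m3 = tr(M rho(e3))/2 = 0.
Multiplying table entries, the bivector images are rho(e12) = I*rho(e3), rho(e13) = -I*rho(e2), rho(e23) = I*rho(e1); with real blade coefficients the real parts of m0..m3 are the coefficients of 1, e1, e2, e3 and the imaginary parts give the bivectors (e23: Im m1, e13: -Im m2, e12: Im m3).
Answer: 1/6 + 3/2*e1 - 1/2*e2


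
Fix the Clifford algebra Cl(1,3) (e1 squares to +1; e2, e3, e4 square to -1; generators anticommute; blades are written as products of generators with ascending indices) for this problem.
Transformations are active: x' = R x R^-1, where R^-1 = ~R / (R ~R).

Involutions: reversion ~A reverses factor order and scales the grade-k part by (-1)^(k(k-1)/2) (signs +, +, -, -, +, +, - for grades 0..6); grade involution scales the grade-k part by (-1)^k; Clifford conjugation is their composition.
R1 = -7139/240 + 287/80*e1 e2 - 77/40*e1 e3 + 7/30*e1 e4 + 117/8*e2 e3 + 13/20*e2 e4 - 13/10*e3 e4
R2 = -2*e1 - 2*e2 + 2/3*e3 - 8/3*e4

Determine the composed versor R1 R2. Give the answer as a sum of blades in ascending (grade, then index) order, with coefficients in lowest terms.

Distribute over the terms of R2 (each basis-blade product reordered to ascending indices, repeated generators contracted through their squares):
R1 (-2*e1) = 7139/120*e1 + 287/40*e2 - 77/20*e3 + 7/15*e4 - 117/4*e1 e2 e3 - 13/10*e1 e2 e4 + 13/5*e1 e3 e4
R1 (-2*e2) = 287/40*e1 + 7139/120*e2 - 117/4*e3 - 13/10*e4 - 77/20*e1 e2 e3 + 7/15*e1 e2 e4 + 13/5*e2 e3 e4
R1 (2/3*e3) = 77/60*e1 - 39/4*e2 - 7139/360*e3 - 13/15*e4 + 287/120*e1 e2 e3 - 7/45*e1 e3 e4 - 13/30*e2 e3 e4
R1 (-8/3*e4) = 28/45*e1 + 26/15*e2 - 52/15*e3 + 7139/90*e4 - 287/30*e1 e2 e4 + 77/15*e1 e3 e4 - 39*e2 e3 e4
Summing the partial products and collecting blades:
Answer: 12343/180*e1 + 1173/20*e2 - 20303/360*e3 + 3493/45*e4 - 737/24*e1 e2 e3 - 52/5*e1 e2 e4 + 341/45*e1 e3 e4 - 221/6*e2 e3 e4
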